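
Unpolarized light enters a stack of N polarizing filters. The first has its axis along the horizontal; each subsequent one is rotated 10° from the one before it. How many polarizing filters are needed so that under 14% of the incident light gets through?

N = 43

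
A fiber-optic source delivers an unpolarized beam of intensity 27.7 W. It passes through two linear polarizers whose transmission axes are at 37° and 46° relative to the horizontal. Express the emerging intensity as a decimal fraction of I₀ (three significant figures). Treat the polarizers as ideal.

I/I₀ ≈ 0.488

Unpolarized light through the first polarizer → I₁ = 27.7 W/2 = 13.85 W, polarized at 37°.
I₂ = I₁ · cos²(9°) = 13.85 · 0.9755 = 13.51 W.
Transmitted fraction = 0.4878.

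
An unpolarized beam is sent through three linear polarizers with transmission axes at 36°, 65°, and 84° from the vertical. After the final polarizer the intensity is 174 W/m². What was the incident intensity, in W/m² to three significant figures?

Unpolarized light through the first polarizer → I₁ = ½ I₀, now polarized at 36°.
I₂ = I₁ cos²(65° − 36°) = 0.5 I₀ · cos²(29°) = 0.3825 I₀.
I₃ = I₂ cos²(84° − 65°) = 0.3825 I₀ · cos²(19°) = 0.3419 I₀.
So 174 W/m² = 0.3419 I₀, giving I₀ = 174/0.3419 = 508.9 W/m².

I₀ ≈ 509 W/m²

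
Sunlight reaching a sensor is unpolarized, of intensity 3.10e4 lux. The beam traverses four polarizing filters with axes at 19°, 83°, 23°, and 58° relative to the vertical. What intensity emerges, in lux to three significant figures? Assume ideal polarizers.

Unpolarized light through the first polarizer → I₁ = 3.10e4 lux/2 = 1.55e+04 lux, polarized at 19°.
I₂ = I₁ · cos²(64°) = 1.55e+04 · 0.1922 = 2979 lux.
I₃ = I₂ · cos²(60°) = 2979 · 0.25 = 744.7 lux.
I₄ = I₃ · cos²(35°) = 744.7 · 0.671 = 499.7 lux.

I ≈ 500 lux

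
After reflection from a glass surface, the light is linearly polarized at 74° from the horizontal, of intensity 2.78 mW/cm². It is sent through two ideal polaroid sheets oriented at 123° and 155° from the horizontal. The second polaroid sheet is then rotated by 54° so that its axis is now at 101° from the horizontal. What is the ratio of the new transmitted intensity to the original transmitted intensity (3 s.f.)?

I_new/I_old ≈ 1.20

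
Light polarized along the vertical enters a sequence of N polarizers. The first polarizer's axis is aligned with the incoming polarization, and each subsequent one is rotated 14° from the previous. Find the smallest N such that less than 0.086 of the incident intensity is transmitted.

N = 42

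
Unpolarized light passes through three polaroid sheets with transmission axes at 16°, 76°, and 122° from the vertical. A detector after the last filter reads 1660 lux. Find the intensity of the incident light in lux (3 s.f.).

Unpolarized light through the first polarizer → I₁ = ½ I₀, now polarized at 16°.
I₂ = I₁ cos²(76° − 16°) = 0.5 I₀ · cos²(60°) = 0.125 I₀.
I₃ = I₂ cos²(122° − 76°) = 0.125 I₀ · cos²(46°) = 0.06032 I₀.
So 1660 lux = 0.06032 I₀, giving I₀ = 1660/0.06032 = 2.752e+04 lux.

I₀ ≈ 2.75e4 lux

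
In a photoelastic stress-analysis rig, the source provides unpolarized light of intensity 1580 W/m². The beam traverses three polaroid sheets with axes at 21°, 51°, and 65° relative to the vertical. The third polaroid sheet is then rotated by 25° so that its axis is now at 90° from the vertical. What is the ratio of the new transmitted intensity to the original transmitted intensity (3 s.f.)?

Before rotation:
Unpolarized light through the first polarizer → I₁ = ½ I₀, now polarized at 21°.
I₂ = I₁ cos²(51° − 21°) = 0.5 I₀ · cos²(30°) = 0.375 I₀.
I₃ = I₂ cos²(65° − 51°) = 0.375 I₀ · cos²(14°) = 0.3531 I₀.
After rotation:
Unpolarized light through the first polarizer → I₁ = ½ I₀, now polarized at 21°.
I₂ = I₁ cos²(51° − 21°) = 0.5 I₀ · cos²(30°) = 0.375 I₀.
I₃ = I₂ cos²(90° − 51°) = 0.375 I₀ · cos²(39°) = 0.2265 I₀.
Ratio = 0.2265 / 0.3531 = 0.6415.

I_new/I_old ≈ 0.642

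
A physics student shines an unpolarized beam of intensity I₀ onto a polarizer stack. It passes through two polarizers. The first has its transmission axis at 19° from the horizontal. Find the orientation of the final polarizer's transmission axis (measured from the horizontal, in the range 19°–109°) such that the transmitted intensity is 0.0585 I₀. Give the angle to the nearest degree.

Unpolarized light through the first polarizer → I₁ = ½ I₀, now polarized at 19°.
Need I₂/I₀ = 0.0585, so cos²(θ − 19°) = 0.0585 / 0.5 = 0.117.
θ − 19° = arccos(√0.117) = 70.0°, giving θ ≈ 19 + 70.0 = 89.0°.

θ ≈ 89°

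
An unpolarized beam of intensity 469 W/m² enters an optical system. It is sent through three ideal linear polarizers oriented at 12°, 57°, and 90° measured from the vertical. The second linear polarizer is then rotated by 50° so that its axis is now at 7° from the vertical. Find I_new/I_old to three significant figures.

I_new/I_old ≈ 0.0419

Before rotation:
Unpolarized light through the first polarizer → I₁ = ½ I₀, now polarized at 12°.
I₂ = I₁ cos²(57° − 12°) = 0.5 I₀ · cos²(45°) = 0.25 I₀.
I₃ = I₂ cos²(90° − 57°) = 0.25 I₀ · cos²(33°) = 0.1758 I₀.
After rotation:
Unpolarized light through the first polarizer → I₁ = ½ I₀, now polarized at 12°.
I₂ = I₁ cos²(7° − 12°) = 0.5 I₀ · cos²(5°) = 0.4962 I₀.
I₃ = I₂ cos²(90° − 7°) = 0.4962 I₀ · cos²(83°) = 0.00737 I₀.
Ratio = 0.00737 / 0.1758 = 0.04191.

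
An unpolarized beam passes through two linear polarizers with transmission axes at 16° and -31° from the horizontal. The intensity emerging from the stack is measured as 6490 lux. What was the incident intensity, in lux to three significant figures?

Unpolarized light through the first polarizer → I₁ = ½ I₀, now polarized at 16°.
I₂ = I₁ cos²(-31° − 16°) = 0.5 I₀ · cos²(47°) = 0.2326 I₀.
So 6490 lux = 0.2326 I₀, giving I₀ = 6490/0.2326 = 2.791e+04 lux.

I₀ ≈ 2.79e4 lux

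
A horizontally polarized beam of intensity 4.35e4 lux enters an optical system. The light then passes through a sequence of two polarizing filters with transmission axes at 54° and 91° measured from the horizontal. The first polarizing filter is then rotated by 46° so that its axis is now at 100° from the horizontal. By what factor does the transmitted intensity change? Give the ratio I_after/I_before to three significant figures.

Before rotation:
By Malus's law, I₁ = I₀ cos²(54° − 0°) = I₀ cos²(54°) = 0.3455 I₀.
I₂ = I₁ cos²(91° − 54°) = 0.3455 I₀ · cos²(37°) = 0.2204 I₀.
After rotation:
I₁ = I₀ cos²(100° − 0°) = I₀ cos²(80°) = 0.03015 I₀.
I₂ = I₁ cos²(91° − 100°) = 0.03015 I₀ · cos²(9°) = 0.02942 I₀.
Ratio = 0.02942 / 0.2204 = 0.1335.

I_new/I_old ≈ 0.133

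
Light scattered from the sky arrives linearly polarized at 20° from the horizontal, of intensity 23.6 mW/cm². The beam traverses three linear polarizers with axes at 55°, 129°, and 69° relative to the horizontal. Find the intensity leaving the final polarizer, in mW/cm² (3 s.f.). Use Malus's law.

I ≈ 0.301 mW/cm²

By Malus's law, I₁ = 23.6 mW/cm² · cos²(35°) = 15.84 mW/cm².
I₂ = I₁ · cos²(74°) = 15.84 · 0.07598 = 1.203 mW/cm².
I₃ = I₂ · cos²(60°) = 1.203 · 0.25 = 0.3008 mW/cm².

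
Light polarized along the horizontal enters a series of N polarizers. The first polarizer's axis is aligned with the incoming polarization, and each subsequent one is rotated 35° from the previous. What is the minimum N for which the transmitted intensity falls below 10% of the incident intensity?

N = 7

First polarizer is aligned with the polarization: full transmission.
Each further stage multiplies by cos²(35°) = 0.671.
After N polarizers: T = 0.671^(N−1). Require T < 0.10 ⇒ N−1 > ln(0.10)/ln(0.671) = 5.77, so N−1 ≥ 6 and N = 7.
Check: N=7 gives T = 0.09128 < 0.10; N=6 gives T = 0.136.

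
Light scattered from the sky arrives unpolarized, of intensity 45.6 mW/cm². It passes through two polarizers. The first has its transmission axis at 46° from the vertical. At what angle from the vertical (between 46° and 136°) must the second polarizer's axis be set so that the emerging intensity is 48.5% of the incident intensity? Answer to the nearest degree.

Unpolarized light through the first polarizer → I₁ = ½ I₀, now polarized at 46°.
Need I₂/I₀ = 0.485, so cos²(θ − 46°) = 0.485 / 0.5 = 0.97.
θ − 46° = arccos(√0.97) = 10.0°, giving θ ≈ 46 + 10.0 = 56.0°.

θ ≈ 56°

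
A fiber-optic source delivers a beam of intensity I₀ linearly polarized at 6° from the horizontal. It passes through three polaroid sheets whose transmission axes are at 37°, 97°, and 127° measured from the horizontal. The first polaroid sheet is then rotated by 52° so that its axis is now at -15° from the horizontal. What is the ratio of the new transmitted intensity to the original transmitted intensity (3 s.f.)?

I_new/I_old ≈ 0.666

Before rotation:
I₁ = I₀ cos²(37° − 6°) = I₀ cos²(31°) = 0.7347 I₀.
I₂ = I₁ cos²(97° − 37°) = 0.7347 I₀ · cos²(60°) = 0.1837 I₀.
I₃ = I₂ cos²(127° − 97°) = 0.1837 I₀ · cos²(30°) = 0.1378 I₀.
After rotation:
I₁ = I₀ cos²(-15° − 6°) = I₀ cos²(21°) = 0.8716 I₀.
Angle between axes 1 and 2: 68°. I₂ = 0.8716 I₀ · cos²(68°) = 0.1223 I₀.
I₃ = I₂ cos²(127° − 97°) = 0.1223 I₀ · cos²(30°) = 0.09173 I₀.
Ratio = 0.09173 / 0.1378 = 0.6659.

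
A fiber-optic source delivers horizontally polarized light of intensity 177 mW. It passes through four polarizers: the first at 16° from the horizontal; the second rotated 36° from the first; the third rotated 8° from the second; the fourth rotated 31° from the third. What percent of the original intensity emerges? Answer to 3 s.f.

≈ 43.6%

I₁ = 177 mW · cos²(16°) = 163.6 mW.
I₂ = I₁ · cos²(36°) = 163.6 · 0.6545 = 107 mW.
I₃ = I₂ · cos²(8°) = 107 · 0.9806 = 105 mW.
I₄ = I₃ · cos²(31°) = 105 · 0.7347 = 77.13 mW.
That is 43.57% of the incident intensity.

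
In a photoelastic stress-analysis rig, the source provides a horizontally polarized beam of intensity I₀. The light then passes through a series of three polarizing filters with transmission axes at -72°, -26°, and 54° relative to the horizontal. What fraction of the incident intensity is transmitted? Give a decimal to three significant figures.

≈ 0.00139 I₀

I₁ = I₀ cos²(-72° − 0°) = I₀ cos²(72°) = 0.09549 I₀.
I₂ = I₁ cos²(-26° + 72°) = 0.09549 I₀ · cos²(46°) = 0.04608 I₀.
I₃ = I₂ cos²(54° + 26°) = 0.04608 I₀ · cos²(80°) = 0.001389 I₀.
Transmitted fraction = 0.001389.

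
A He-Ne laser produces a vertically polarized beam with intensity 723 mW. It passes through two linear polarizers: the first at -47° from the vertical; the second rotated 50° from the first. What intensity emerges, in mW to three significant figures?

I₁ = 723 mW · cos²(47°) = 336.3 mW.
I₂ = I₁ · cos²(50°) = 336.3 · 0.4132 = 138.9 mW.

I ≈ 139 mW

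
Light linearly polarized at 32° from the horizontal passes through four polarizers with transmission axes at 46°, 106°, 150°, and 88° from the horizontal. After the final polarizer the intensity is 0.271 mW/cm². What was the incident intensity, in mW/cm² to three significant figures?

By Malus's law, I₁ = I₀ cos²(46° − 32°) = I₀ cos²(14°) = 0.9415 I₀.
I₂ = I₁ cos²(106° − 46°) = 0.9415 I₀ · cos²(60°) = 0.2354 I₀.
I₃ = I₂ cos²(150° − 106°) = 0.2354 I₀ · cos²(44°) = 0.1218 I₀.
I₄ = I₃ cos²(88° − 150°) = 0.1218 I₀ · cos²(62°) = 0.02684 I₀.
So 0.271 mW/cm² = 0.02684 I₀, giving I₀ = 0.271/0.02684 = 10.1 mW/cm².

I₀ ≈ 10.1 mW/cm²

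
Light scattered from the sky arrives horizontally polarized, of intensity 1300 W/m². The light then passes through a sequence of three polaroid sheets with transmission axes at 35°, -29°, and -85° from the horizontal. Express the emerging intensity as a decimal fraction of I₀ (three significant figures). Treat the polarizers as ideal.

I/I₀ ≈ 0.0403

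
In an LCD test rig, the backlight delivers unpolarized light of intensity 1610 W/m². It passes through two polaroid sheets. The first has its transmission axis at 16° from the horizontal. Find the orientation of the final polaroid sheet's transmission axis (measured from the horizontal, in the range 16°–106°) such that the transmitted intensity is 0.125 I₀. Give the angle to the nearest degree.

θ ≈ 76°

Unpolarized light through the first polarizer → I₁ = ½ I₀, now polarized at 16°.
Need I₂/I₀ = 0.125, so cos²(θ − 16°) = 0.125 / 0.5 = 0.25.
θ − 16° = arccos(√0.25) = 60.0°, giving θ ≈ 16 + 60.0 = 76.0°.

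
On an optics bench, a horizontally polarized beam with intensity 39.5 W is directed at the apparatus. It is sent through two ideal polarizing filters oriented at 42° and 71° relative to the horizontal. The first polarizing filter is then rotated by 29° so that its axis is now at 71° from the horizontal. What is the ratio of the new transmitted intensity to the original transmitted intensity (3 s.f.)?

Before rotation:
I₁ = I₀ cos²(42° − 0°) = I₀ cos²(42°) = 0.5523 I₀.
I₂ = I₁ cos²(71° − 42°) = 0.5523 I₀ · cos²(29°) = 0.4225 I₀.
After rotation:
I₁ = I₀ cos²(71° − 0°) = I₀ cos²(71°) = 0.106 I₀.
I₂ = I₁ cos²(71° − 71°) = 0.106 I₀ · cos²(0°) = 0.106 I₀.
Ratio = 0.106 / 0.4225 = 0.2509.

I_new/I_old ≈ 0.251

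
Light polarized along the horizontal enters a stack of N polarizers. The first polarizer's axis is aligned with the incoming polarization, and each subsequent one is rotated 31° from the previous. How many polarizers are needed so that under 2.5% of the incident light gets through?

N = 13

First polarizer is aligned with the polarization: full transmission.
Each further stage multiplies by cos²(31°) = 0.7347.
After N polarizers: T = 0.7347^(N−1). Require T < 0.025 ⇒ N−1 > ln(0.025)/ln(0.7347) = 11.97, so N−1 ≥ 12 and N = 13.
Check: N=13 gives T = 0.02475 < 0.025; N=12 gives T = 0.03369.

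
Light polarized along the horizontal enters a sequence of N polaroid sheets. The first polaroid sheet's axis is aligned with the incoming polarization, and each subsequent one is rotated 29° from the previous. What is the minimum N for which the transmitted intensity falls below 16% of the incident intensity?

N = 8

First polarizer is aligned with the polarization: full transmission.
Each further stage multiplies by cos²(29°) = 0.765.
After N polarizers: T = 0.765^(N−1). Require T < 0.16 ⇒ N−1 > ln(0.16)/ln(0.765) = 6.84, so N−1 ≥ 7 and N = 8.
Check: N=8 gives T = 0.1533 < 0.16; N=7 gives T = 0.2004.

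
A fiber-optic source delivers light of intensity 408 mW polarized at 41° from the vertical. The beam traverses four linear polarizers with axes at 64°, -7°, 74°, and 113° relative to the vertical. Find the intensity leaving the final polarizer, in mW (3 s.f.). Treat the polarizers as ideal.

I₁ = 408 mW · cos²(23°) = 345.7 mW.
I₂ = I₁ · cos²(71°) = 345.7 · 0.106 = 36.64 mW.
I₃ = I₂ · cos²(81°) = 36.64 · 0.02447 = 0.8967 mW.
I₄ = I₃ · cos²(39°) = 0.8967 · 0.604 = 0.5416 mW.

I ≈ 0.542 mW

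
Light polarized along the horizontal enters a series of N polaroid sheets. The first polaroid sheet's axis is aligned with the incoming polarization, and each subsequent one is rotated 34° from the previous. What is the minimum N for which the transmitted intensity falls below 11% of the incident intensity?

First polarizer is aligned with the polarization: full transmission.
Each further stage multiplies by cos²(34°) = 0.6873.
After N polarizers: T = 0.6873^(N−1). Require T < 0.11 ⇒ N−1 > ln(0.11)/ln(0.6873) = 5.89, so N−1 ≥ 6 and N = 7.
Check: N=7 gives T = 0.1054 < 0.11; N=6 gives T = 0.1534.

N = 7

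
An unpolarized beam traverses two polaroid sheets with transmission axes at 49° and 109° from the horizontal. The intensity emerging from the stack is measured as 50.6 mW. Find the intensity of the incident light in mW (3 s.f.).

Unpolarized light through the first polarizer → I₁ = ½ I₀, now polarized at 49°.
I₂ = I₁ cos²(109° − 49°) = 0.5 I₀ · cos²(60°) = 0.125 I₀.
So 50.6 mW = 0.125 I₀, giving I₀ = 50.6/0.125 = 404.8 mW.

I₀ ≈ 405 mW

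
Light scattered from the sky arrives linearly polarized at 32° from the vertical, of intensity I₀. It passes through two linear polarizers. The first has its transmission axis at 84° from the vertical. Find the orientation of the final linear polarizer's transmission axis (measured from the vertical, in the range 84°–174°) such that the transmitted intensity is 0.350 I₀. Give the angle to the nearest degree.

I₁ = I₀ cos²(84° − 32°) = I₀ cos²(52°) = 0.379 I₀.
Need I₂/I₀ = 0.35, so cos²(θ − 84°) = 0.35 / 0.379 = 0.9234.
θ − 84° = arccos(√0.9234) = 16.1°, giving θ ≈ 84 + 16.1 = 100.1°.

θ ≈ 100°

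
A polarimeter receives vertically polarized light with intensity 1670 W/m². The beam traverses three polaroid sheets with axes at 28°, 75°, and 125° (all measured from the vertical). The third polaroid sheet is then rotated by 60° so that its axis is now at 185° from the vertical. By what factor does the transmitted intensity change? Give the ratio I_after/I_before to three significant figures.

Before rotation:
By Malus's law, I₁ = I₀ cos²(28° − 0°) = I₀ cos²(28°) = 0.7796 I₀.
I₂ = I₁ cos²(75° − 28°) = 0.7796 I₀ · cos²(47°) = 0.3626 I₀.
I₃ = I₂ cos²(125° − 75°) = 0.3626 I₀ · cos²(50°) = 0.1498 I₀.
After rotation:
I₁ = I₀ cos²(28° − 0°) = I₀ cos²(28°) = 0.7796 I₀.
I₂ = I₁ cos²(75° − 28°) = 0.7796 I₀ · cos²(47°) = 0.3626 I₀.
Angle between axes 2 and 3: 70°. I₃ = 0.3626 I₀ · cos²(70°) = 0.04242 I₀.
Ratio = 0.04242 / 0.1498 = 0.2831.

I_new/I_old ≈ 0.283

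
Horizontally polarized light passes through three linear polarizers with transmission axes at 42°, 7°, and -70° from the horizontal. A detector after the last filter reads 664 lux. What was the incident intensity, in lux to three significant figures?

I₀ ≈ 3.54e4 lux

I₁ = I₀ cos²(42° − 0°) = I₀ cos²(42°) = 0.5523 I₀.
I₂ = I₁ cos²(7° − 42°) = 0.5523 I₀ · cos²(35°) = 0.3706 I₀.
I₃ = I₂ cos²(-70° − 7°) = 0.3706 I₀ · cos²(77°) = 0.01875 I₀.
So 664 lux = 0.01875 I₀, giving I₀ = 664/0.01875 = 3.541e+04 lux.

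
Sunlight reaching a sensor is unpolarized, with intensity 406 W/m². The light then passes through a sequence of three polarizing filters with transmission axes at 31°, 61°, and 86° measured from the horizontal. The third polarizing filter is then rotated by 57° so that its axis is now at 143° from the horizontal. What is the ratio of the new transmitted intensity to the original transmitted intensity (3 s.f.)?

Before rotation:
Unpolarized light through the first polarizer → I₁ = ½ I₀, now polarized at 31°.
I₂ = I₁ cos²(61° − 31°) = 0.5 I₀ · cos²(30°) = 0.375 I₀.
I₃ = I₂ cos²(86° − 61°) = 0.375 I₀ · cos²(25°) = 0.308 I₀.
After rotation:
Unpolarized light through the first polarizer → I₁ = ½ I₀, now polarized at 31°.
I₂ = I₁ cos²(61° − 31°) = 0.5 I₀ · cos²(30°) = 0.375 I₀.
I₃ = I₂ cos²(143° − 61°) = 0.375 I₀ · cos²(82°) = 0.007263 I₀.
Ratio = 0.007263 / 0.308 = 0.02358.

I_new/I_old ≈ 0.0236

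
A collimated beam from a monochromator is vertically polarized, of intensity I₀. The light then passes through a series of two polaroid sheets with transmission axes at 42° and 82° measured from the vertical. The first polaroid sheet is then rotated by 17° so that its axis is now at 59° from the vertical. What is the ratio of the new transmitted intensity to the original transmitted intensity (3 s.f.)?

I_new/I_old ≈ 0.694

Before rotation:
By Malus's law, I₁ = I₀ cos²(42° − 0°) = I₀ cos²(42°) = 0.5523 I₀.
I₂ = I₁ cos²(82° − 42°) = 0.5523 I₀ · cos²(40°) = 0.3241 I₀.
After rotation:
I₁ = I₀ cos²(59° − 0°) = I₀ cos²(59°) = 0.2653 I₀.
I₂ = I₁ cos²(82° − 59°) = 0.2653 I₀ · cos²(23°) = 0.2248 I₀.
Ratio = 0.2248 / 0.3241 = 0.6935.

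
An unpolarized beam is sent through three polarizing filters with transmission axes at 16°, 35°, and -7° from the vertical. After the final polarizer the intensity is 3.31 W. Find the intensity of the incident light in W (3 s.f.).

I₀ ≈ 13.4 W

Unpolarized light through the first polarizer → I₁ = ½ I₀, now polarized at 16°.
I₂ = I₁ cos²(35° − 16°) = 0.5 I₀ · cos²(19°) = 0.447 I₀.
I₃ = I₂ cos²(-7° − 35°) = 0.447 I₀ · cos²(42°) = 0.2469 I₀.
So 3.31 W = 0.2469 I₀, giving I₀ = 3.31/0.2469 = 13.41 W.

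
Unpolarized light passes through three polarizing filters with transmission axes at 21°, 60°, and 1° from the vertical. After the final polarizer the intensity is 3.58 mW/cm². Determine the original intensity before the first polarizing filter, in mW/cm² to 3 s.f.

I₀ ≈ 44.7 mW/cm²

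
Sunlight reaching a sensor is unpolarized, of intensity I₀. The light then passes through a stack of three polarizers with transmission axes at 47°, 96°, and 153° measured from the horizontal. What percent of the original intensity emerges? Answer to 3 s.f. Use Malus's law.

Unpolarized light through the first polarizer → I₁ = ½ I₀, now polarized at 47°.
I₂ = I₁ cos²(96° − 47°) = 0.5 I₀ · cos²(49°) = 0.2152 I₀.
I₃ = I₂ cos²(153° − 96°) = 0.2152 I₀ · cos²(57°) = 0.06384 I₀.
That is 6.384% of the incident intensity.

≈ 6.38%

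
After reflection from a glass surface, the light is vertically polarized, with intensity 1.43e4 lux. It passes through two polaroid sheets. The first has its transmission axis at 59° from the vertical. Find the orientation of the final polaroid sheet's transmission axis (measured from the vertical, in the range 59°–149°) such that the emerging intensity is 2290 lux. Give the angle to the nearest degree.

θ ≈ 98°

By Malus's law, I₁ = I₀ cos²(59° − 0°) = I₀ cos²(59°) = 0.2653 I₀.
Target fraction: 2290 / 1.43e4 lux = 0.1601 of I₀.
Need I₂/I₀ = 0.1601, so cos²(θ − 59°) = 0.1601 / 0.2653 = 0.6037.
θ − 59° = arccos(√0.6037) = 39.0°, giving θ ≈ 59 + 39.0 = 98.0°.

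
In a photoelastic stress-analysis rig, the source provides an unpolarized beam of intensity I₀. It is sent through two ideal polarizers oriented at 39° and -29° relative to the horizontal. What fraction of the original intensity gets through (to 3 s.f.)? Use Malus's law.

≈ 0.0702 I₀

Unpolarized light through the first polarizer → I₁ = ½ I₀, now polarized at 39°.
I₂ = I₁ cos²(-29° − 39°) = 0.5 I₀ · cos²(68°) = 0.07017 I₀.
Transmitted fraction = 0.07017.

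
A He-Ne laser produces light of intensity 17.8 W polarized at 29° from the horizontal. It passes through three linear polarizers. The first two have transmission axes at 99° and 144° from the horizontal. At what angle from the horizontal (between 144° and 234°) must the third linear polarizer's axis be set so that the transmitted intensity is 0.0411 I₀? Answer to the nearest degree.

θ ≈ 177°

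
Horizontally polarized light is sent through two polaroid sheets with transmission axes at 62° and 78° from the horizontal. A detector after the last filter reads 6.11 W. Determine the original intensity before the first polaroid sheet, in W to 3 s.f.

I₀ ≈ 30.0 W

I₁ = I₀ cos²(62° − 0°) = I₀ cos²(62°) = 0.2204 I₀.
I₂ = I₁ cos²(78° − 62°) = 0.2204 I₀ · cos²(16°) = 0.2037 I₀.
So 6.11 W = 0.2037 I₀, giving I₀ = 6.11/0.2037 = 30 W.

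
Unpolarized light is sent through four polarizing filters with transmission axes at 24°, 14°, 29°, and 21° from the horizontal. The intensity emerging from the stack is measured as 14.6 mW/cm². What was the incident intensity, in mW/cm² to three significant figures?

Unpolarized light through the first polarizer → I₁ = ½ I₀, now polarized at 24°.
I₂ = I₁ cos²(14° − 24°) = 0.5 I₀ · cos²(10°) = 0.4849 I₀.
I₃ = I₂ cos²(29° − 14°) = 0.4849 I₀ · cos²(15°) = 0.4524 I₀.
I₄ = I₃ cos²(21° − 29°) = 0.4524 I₀ · cos²(8°) = 0.4437 I₀.
So 14.6 mW/cm² = 0.4437 I₀, giving I₀ = 14.6/0.4437 = 32.91 mW/cm².

I₀ ≈ 32.9 mW/cm²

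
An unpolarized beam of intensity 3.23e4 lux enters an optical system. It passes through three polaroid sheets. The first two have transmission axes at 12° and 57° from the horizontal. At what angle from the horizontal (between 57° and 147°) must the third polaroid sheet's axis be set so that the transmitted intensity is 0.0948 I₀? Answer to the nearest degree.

Unpolarized light through the first polarizer → I₁ = ½ I₀, now polarized at 12°.
I₂ = I₁ cos²(57° − 12°) = 0.5 I₀ · cos²(45°) = 0.25 I₀.
Need I₃/I₀ = 0.0948, so cos²(θ − 57°) = 0.0948 / 0.25 = 0.3792.
θ − 57° = arccos(√0.3792) = 52.0°, giving θ ≈ 57 + 52.0 = 109.0°.

θ ≈ 109°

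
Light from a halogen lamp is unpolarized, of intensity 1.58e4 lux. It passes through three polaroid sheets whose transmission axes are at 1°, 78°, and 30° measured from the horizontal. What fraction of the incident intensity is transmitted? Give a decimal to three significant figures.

I/I₀ ≈ 0.0113

Unpolarized light through the first polarizer → I₁ = 1.58e4 lux/2 = 7900 lux, polarized at 1°.
I₂ = I₁ · cos²(77°) = 7900 · 0.0506 = 399.8 lux.
I₃ = I₂ · cos²(48°) = 399.8 · 0.4477 = 179 lux.
Transmitted fraction = 0.01133.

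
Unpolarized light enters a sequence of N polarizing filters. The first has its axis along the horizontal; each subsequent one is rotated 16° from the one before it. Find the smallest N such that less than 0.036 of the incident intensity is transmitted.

N = 35

First polarizer halves the unpolarized light: factor 1/2.
Each further stage multiplies by cos²(16°) = 0.924.
After N polarizers: T = 0.5·0.924^(N−1). Require T < 0.036 ⇒ N−1 > ln(0.036/0.5)/ln(0.924) = 33.30, so N−1 ≥ 34 and N = 35.
Check: N=35 gives T = 0.03406 < 0.036; N=34 gives T = 0.03686.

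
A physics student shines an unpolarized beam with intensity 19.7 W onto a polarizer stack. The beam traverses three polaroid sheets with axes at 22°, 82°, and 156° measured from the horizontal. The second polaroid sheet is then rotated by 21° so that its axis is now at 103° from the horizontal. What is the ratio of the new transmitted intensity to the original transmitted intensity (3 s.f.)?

I_new/I_old ≈ 0.467

Before rotation:
Unpolarized light through the first polarizer → I₁ = ½ I₀, now polarized at 22°.
I₂ = I₁ cos²(82° − 22°) = 0.5 I₀ · cos²(60°) = 0.125 I₀.
I₃ = I₂ cos²(156° − 82°) = 0.125 I₀ · cos²(74°) = 0.009497 I₀.
After rotation:
Unpolarized light through the first polarizer → I₁ = ½ I₀, now polarized at 22°.
I₂ = I₁ cos²(103° − 22°) = 0.5 I₀ · cos²(81°) = 0.01224 I₀.
I₃ = I₂ cos²(156° − 103°) = 0.01224 I₀ · cos²(53°) = 0.004432 I₀.
Ratio = 0.004432 / 0.009497 = 0.4666.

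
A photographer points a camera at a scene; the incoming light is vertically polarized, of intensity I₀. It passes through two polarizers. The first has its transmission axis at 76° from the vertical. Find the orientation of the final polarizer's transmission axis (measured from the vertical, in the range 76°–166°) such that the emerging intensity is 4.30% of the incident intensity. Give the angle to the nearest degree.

By Malus's law, I₁ = I₀ cos²(76° − 0°) = I₀ cos²(76°) = 0.05853 I₀.
Need I₂/I₀ = 0.043, so cos²(θ − 76°) = 0.043 / 0.05853 = 0.7347.
θ − 76° = arccos(√0.7347) = 31.0°, giving θ ≈ 76 + 31.0 = 107.0°.

θ ≈ 107°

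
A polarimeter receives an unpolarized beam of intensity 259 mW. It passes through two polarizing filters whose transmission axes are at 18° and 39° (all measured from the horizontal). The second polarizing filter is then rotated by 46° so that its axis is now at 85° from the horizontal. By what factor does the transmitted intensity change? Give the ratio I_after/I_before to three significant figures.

I_new/I_old ≈ 0.175

Before rotation:
Unpolarized light through the first polarizer → I₁ = ½ I₀, now polarized at 18°.
I₂ = I₁ cos²(39° − 18°) = 0.5 I₀ · cos²(21°) = 0.4358 I₀.
After rotation:
Unpolarized light through the first polarizer → I₁ = ½ I₀, now polarized at 18°.
I₂ = I₁ cos²(85° − 18°) = 0.5 I₀ · cos²(67°) = 0.07634 I₀.
Ratio = 0.07634 / 0.4358 = 0.1752.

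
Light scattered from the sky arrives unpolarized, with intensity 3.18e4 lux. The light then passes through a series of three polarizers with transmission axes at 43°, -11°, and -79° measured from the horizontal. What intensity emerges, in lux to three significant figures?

Unpolarized light through the first polarizer → I₁ = 3.18e4 lux/2 = 1.59e+04 lux, polarized at 43°.
I₂ = I₁ · cos²(54°) = 1.59e+04 · 0.3455 = 5493 lux.
I₃ = I₂ · cos²(68°) = 5493 · 0.1403 = 770.9 lux.

I ≈ 771 lux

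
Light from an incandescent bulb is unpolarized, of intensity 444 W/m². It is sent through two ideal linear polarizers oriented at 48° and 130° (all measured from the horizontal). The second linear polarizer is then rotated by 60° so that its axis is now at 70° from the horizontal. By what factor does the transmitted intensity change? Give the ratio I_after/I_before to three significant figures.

I_new/I_old ≈ 44.4

Before rotation:
Unpolarized light through the first polarizer → I₁ = ½ I₀, now polarized at 48°.
I₂ = I₁ cos²(130° − 48°) = 0.5 I₀ · cos²(82°) = 0.009685 I₀.
After rotation:
Unpolarized light through the first polarizer → I₁ = ½ I₀, now polarized at 48°.
I₂ = I₁ cos²(70° − 48°) = 0.5 I₀ · cos²(22°) = 0.4298 I₀.
Ratio = 0.4298 / 0.009685 = 44.38.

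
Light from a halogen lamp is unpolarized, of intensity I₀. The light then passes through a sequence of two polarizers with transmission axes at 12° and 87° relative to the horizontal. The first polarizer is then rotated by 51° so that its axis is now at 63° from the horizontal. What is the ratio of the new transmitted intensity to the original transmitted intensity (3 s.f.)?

I_new/I_old ≈ 12.5

Before rotation:
Unpolarized light through the first polarizer → I₁ = ½ I₀, now polarized at 12°.
I₂ = I₁ cos²(87° − 12°) = 0.5 I₀ · cos²(75°) = 0.03349 I₀.
After rotation:
Unpolarized light through the first polarizer → I₁ = ½ I₀, now polarized at 63°.
I₂ = I₁ cos²(87° − 63°) = 0.5 I₀ · cos²(24°) = 0.4173 I₀.
Ratio = 0.4173 / 0.03349 = 12.46.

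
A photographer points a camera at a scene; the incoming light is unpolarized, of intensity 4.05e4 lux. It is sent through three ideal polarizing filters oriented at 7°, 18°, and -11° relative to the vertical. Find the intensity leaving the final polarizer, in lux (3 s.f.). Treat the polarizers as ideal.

I ≈ 1.49e4 lux

Unpolarized light through the first polarizer → I₁ = 4.05e4 lux/2 = 2.025e+04 lux, polarized at 7°.
I₂ = I₁ · cos²(11°) = 2.025e+04 · 0.9636 = 1.951e+04 lux.
I₃ = I₂ · cos²(29°) = 1.951e+04 · 0.765 = 1.493e+04 lux.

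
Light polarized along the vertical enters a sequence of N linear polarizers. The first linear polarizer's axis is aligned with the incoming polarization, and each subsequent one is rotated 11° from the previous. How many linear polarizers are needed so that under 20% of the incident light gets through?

First polarizer is aligned with the polarization: full transmission.
Each further stage multiplies by cos²(11°) = 0.9636.
After N polarizers: T = 0.9636^(N−1). Require T < 0.20 ⇒ N−1 > ln(0.20)/ln(0.9636) = 43.40, so N−1 ≥ 44 and N = 45.
Check: N=45 gives T = 0.1956 < 0.20; N=44 gives T = 0.203.

N = 45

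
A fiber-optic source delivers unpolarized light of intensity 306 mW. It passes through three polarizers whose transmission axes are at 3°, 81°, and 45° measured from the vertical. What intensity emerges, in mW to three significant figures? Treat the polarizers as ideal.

I ≈ 4.33 mW

Unpolarized light through the first polarizer → I₁ = 306 mW/2 = 153 mW, polarized at 3°.
I₂ = I₁ · cos²(78°) = 153 · 0.04323 = 6.614 mW.
I₃ = I₂ · cos²(36°) = 6.614 · 0.6545 = 4.329 mW.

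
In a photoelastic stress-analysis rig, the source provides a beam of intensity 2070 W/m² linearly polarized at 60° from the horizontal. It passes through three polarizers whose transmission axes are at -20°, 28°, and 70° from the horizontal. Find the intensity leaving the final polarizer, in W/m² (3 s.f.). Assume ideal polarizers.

I₁ = 2070 W/m² · cos²(80°) = 62.42 W/m².
I₂ = I₁ · cos²(48°) = 62.42 · 0.4477 = 27.95 W/m².
I₃ = I₂ · cos²(42°) = 27.95 · 0.5523 = 15.43 W/m².

I ≈ 15.4 W/m²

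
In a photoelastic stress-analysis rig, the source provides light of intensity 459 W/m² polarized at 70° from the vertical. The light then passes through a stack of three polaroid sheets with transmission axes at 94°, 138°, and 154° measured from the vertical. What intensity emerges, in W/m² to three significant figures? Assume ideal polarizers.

I ≈ 183 W/m²

I₁ = 459 W/m² · cos²(24°) = 383.1 W/m².
I₂ = I₁ · cos²(44°) = 383.1 · 0.5174 = 198.2 W/m².
I₃ = I₂ · cos²(16°) = 198.2 · 0.924 = 183.2 W/m².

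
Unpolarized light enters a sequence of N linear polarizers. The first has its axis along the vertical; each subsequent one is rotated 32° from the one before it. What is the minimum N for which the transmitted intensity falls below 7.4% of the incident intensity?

N = 7

First polarizer halves the unpolarized light: factor 1/2.
Each further stage multiplies by cos²(32°) = 0.7192.
After N polarizers: T = 0.5·0.7192^(N−1). Require T < 0.074 ⇒ N−1 > ln(0.074/0.5)/ln(0.7192) = 5.80, so N−1 ≥ 6 and N = 7.
Check: N=7 gives T = 0.06919 < 0.074; N=6 gives T = 0.0962.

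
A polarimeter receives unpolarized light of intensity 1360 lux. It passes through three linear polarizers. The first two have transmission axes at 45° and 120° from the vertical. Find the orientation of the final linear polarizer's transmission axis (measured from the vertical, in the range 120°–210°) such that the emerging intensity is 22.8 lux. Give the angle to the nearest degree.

θ ≈ 165°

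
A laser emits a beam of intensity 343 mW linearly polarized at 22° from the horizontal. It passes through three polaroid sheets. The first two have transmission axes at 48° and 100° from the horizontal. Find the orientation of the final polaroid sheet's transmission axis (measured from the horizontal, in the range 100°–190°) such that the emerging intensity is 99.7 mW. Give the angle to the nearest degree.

By Malus's law, I₁ = I₀ cos²(48° − 22°) = I₀ cos²(26°) = 0.8078 I₀.
I₂ = I₁ cos²(100° − 48°) = 0.8078 I₀ · cos²(52°) = 0.3062 I₀.
Target fraction: 99.7 / 343 mW = 0.2907 of I₀.
Need I₃/I₀ = 0.2907, so cos²(θ − 100°) = 0.2907 / 0.3062 = 0.9493.
θ − 100° = arccos(√0.9493) = 13.0°, giving θ ≈ 100 + 13.0 = 113.0°.

θ ≈ 113°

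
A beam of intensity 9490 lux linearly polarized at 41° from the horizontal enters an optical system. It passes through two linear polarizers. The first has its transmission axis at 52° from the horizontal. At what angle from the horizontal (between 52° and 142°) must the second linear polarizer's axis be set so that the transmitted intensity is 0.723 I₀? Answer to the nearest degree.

θ ≈ 82°

I₁ = I₀ cos²(52° − 41°) = I₀ cos²(11°) = 0.9636 I₀.
Need I₂/I₀ = 0.723, so cos²(θ − 52°) = 0.723 / 0.9636 = 0.7503.
θ − 52° = arccos(√0.7503) = 30.0°, giving θ ≈ 52 + 30.0 = 82.0°.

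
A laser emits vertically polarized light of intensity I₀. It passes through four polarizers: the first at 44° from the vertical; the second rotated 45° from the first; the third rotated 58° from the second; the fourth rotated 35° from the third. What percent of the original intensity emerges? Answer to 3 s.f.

≈ 4.88%

I₁ = I₀ cos²(44° − 0°) = I₀ cos²(44°) = 0.5174 I₀.
I₂ = I₁ cos²(45°) = 0.5174 · 0.5 I₀ = 0.2587 I₀.
I₃ = I₂ cos²(58°) = 0.2587 · 0.2808 I₀ = 0.07265 I₀.
I₄ = I₃ cos²(35°) = 0.07265 · 0.671 I₀ = 0.04875 I₀.
That is 4.875% of the incident intensity.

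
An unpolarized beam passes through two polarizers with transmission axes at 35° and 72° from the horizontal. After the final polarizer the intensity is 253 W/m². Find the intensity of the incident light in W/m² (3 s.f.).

I₀ ≈ 793 W/m²

Unpolarized light through the first polarizer → I₁ = ½ I₀, now polarized at 35°.
I₂ = I₁ cos²(72° − 35°) = 0.5 I₀ · cos²(37°) = 0.3189 I₀.
So 253 W/m² = 0.3189 I₀, giving I₀ = 253/0.3189 = 793.3 W/m².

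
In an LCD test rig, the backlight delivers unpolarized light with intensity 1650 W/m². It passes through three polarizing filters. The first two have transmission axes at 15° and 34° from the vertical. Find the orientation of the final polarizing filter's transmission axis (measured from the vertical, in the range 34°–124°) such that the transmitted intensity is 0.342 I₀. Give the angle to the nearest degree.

θ ≈ 63°

Unpolarized light through the first polarizer → I₁ = ½ I₀, now polarized at 15°.
I₂ = I₁ cos²(34° − 15°) = 0.5 I₀ · cos²(19°) = 0.447 I₀.
Need I₃/I₀ = 0.342, so cos²(θ − 34°) = 0.342 / 0.447 = 0.7651.
θ − 34° = arccos(√0.7651) = 29.0°, giving θ ≈ 34 + 29.0 = 63.0°.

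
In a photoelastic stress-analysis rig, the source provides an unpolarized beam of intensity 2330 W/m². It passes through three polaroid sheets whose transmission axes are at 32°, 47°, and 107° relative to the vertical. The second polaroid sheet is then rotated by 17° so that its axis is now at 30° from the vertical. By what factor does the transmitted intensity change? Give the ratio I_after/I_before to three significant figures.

Before rotation:
Unpolarized light through the first polarizer → I₁ = ½ I₀, now polarized at 32°.
I₂ = I₁ cos²(47° − 32°) = 0.5 I₀ · cos²(15°) = 0.4665 I₀.
I₃ = I₂ cos²(107° − 47°) = 0.4665 I₀ · cos²(60°) = 0.1166 I₀.
After rotation:
Unpolarized light through the first polarizer → I₁ = ½ I₀, now polarized at 32°.
I₂ = I₁ cos²(30° − 32°) = 0.5 I₀ · cos²(2°) = 0.4994 I₀.
I₃ = I₂ cos²(107° − 30°) = 0.4994 I₀ · cos²(77°) = 0.02527 I₀.
Ratio = 0.02527 / 0.1166 = 0.2167.

I_new/I_old ≈ 0.217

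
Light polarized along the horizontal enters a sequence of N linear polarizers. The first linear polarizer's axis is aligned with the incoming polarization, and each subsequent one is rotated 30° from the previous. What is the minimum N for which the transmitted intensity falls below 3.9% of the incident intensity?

N = 13

First polarizer is aligned with the polarization: full transmission.
Each further stage multiplies by cos²(30°) = 0.75.
After N polarizers: T = 0.75^(N−1). Require T < 0.039 ⇒ N−1 > ln(0.039)/ln(0.75) = 11.28, so N−1 ≥ 12 and N = 13.
Check: N=13 gives T = 0.03168 < 0.039; N=12 gives T = 0.04224.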